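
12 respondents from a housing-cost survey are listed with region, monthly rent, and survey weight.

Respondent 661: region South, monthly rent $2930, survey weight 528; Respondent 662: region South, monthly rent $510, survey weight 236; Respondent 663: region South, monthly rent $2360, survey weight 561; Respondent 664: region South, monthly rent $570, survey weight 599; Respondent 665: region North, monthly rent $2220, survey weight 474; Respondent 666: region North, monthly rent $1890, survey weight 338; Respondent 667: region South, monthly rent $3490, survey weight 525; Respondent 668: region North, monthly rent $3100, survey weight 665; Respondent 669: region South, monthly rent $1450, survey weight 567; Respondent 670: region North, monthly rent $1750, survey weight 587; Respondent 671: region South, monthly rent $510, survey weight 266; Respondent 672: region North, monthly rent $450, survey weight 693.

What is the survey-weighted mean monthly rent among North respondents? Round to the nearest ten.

North rows: 665, 666, 668, 670, 672
Weighted sum = 2220×474 + 1890×338 + 3100×665 + 1750×587 + 450×693
  = 5091700
Sum of weights = 474 + 338 + 665 + 587 + 693 = 2757
Weighted mean = 5091700 / 2757 = 1846.8263

1850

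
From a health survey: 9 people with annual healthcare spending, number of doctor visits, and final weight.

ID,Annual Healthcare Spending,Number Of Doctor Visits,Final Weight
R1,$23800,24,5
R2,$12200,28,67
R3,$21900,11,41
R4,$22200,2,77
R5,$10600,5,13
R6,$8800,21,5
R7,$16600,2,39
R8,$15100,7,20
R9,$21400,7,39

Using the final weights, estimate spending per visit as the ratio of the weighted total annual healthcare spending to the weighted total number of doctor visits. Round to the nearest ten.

1690

Σ wᵢ·y = 23800×5 + 12200×67 + 21900×41 + 22200×77 + 10600×13 + 8800×5 + 16600×39 + 15100×20 + 21400×39
  = 119000 + 817400 + 897900 + 1709400 + 137800 + 44000 + 647400 + 302000 + 834600 = 5509500
Σ wᵢ·x = 24×5 + 28×67 + 11×41 + 2×77 + 5×13 + 21×5 + 2×39 + 7×20 + 7×39
  = 120 + 1876 + 451 + 154 + 65 + 105 + 78 + 140 + 273 = 3262
Ratio = 5509500 / 3262 = 1688.9945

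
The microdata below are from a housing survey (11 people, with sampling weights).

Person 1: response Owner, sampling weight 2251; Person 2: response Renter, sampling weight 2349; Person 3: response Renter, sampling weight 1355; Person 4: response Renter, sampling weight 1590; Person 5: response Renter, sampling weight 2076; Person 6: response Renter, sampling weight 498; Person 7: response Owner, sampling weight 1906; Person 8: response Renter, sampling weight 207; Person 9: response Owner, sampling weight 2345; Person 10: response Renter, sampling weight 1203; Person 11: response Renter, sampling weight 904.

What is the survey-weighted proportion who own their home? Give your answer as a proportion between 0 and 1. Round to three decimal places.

0.390

Sum of weights for 'Owner' = 2251 + 1906 + 2345 = 6502
Total weight = 2251 + 2349 + 1355 + 1590 + 2076 + 498 + 1906 + 207 + 2345 + 1203 + 904 = 16684
Weighted proportion = 6502 / 16684 = 0.3897147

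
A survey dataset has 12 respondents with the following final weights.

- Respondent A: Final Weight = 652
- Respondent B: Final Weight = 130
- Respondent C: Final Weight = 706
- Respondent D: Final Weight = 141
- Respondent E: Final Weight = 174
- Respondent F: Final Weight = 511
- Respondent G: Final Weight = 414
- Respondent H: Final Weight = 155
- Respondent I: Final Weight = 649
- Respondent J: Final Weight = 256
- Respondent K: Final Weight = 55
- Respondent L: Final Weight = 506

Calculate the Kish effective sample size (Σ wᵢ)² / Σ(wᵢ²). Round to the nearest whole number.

Σ wᵢ = 652 + 130 + 706 + 141 + 174 + 511 + 414 + 155 + 649 + 256 + 55 + 506 = 4349
Σ wᵢ² = 2192937
n_eff = 4349² / 2192937 = 18913801 / 2192937 = 8.624872

9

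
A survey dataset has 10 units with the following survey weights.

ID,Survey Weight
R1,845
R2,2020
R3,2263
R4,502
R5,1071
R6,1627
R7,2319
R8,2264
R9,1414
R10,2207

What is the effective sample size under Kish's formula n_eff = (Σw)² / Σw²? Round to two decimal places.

Σ wᵢ = 845 + 2020 + 2263 + 502 + 1071 + 1627 + 2319 + 2264 + 1414 + 2207 = 16532
Σ wᵢ² = 714025 + 4080400 + 5121169 + 252004 + 1147041 + 2647129 + 5377761 + 5125696 + 1999396 + 4870849 = 31335470
n_eff = 16532² / 31335470 = 273307024 / 31335470 = 8.7219698

8.72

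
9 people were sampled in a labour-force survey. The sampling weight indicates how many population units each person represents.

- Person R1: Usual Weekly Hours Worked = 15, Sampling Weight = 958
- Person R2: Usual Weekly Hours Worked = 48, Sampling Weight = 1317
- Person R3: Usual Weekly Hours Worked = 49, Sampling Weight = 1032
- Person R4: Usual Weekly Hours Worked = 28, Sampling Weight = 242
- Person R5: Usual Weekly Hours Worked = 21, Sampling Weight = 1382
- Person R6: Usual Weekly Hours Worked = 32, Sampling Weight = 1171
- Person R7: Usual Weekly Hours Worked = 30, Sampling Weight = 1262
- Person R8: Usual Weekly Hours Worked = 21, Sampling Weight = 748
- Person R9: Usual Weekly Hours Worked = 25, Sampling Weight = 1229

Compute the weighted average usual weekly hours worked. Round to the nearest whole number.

31

Weighted sum = 285717
Sum of weights = 958 + 1317 + 1032 + 242 + 1382 + 1171 + 1262 + 748 + 1229 = 9341
Weighted mean = 285717 / 9341 = 30.58741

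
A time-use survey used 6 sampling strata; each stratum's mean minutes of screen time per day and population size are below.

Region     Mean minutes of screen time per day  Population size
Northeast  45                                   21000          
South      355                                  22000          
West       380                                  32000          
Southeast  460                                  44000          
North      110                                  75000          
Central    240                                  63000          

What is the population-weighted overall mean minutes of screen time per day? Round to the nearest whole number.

251

Σ Nₕ·x̄ₕ = 45×21000 + 355×22000 + 380×32000 + 460×44000 + 110×75000 + 240×63000
  = 945000 + 7810000 + 12160000 + 20240000 + 8250000 + 15120000 = 64525000
Σ Nₕ = 257000
Overall mean = 64525000 / 257000 = 251.07004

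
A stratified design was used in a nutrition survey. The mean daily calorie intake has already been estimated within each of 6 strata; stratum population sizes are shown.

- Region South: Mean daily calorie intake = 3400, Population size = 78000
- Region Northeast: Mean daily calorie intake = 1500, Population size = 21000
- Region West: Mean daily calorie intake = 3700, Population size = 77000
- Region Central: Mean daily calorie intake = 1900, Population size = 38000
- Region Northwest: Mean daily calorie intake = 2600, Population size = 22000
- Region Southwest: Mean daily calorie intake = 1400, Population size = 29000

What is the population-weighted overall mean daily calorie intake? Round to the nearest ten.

Σ Nₕ·x̄ₕ = 3400×78000 + 1500×21000 + 3700×77000 + 1900×38000 + 2600×22000 + 1400×29000
  = 751600000
Σ Nₕ = 265000
Overall mean = 751600000 / 265000 = 2836.2264

2840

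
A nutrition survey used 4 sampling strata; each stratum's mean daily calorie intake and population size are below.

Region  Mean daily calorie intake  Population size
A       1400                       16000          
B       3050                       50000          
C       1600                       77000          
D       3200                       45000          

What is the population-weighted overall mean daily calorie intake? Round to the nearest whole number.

2352

Σ Nₕ·x̄ₕ = 1400×16000 + 3050×50000 + 1600×77000 + 3200×45000
  = 22400000 + 152500000 + 123200000 + 144000000 = 442100000
Σ Nₕ = 188000
Overall mean = 442100000 / 188000 = 2351.5957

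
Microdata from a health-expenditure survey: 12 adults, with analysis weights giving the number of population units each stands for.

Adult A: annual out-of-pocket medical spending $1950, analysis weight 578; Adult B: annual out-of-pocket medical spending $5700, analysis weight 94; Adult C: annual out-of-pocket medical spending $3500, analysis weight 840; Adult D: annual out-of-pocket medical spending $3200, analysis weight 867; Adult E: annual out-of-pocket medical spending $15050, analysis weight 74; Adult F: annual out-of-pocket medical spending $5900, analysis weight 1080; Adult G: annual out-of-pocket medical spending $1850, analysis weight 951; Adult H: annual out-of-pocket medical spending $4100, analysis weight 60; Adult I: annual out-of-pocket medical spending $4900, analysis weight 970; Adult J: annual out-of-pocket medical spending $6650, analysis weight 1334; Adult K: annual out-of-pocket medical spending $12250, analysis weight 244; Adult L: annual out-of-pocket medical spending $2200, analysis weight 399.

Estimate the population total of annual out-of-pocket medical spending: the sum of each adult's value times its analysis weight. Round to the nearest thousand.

Weighted total = 1950×578 + 5700×94 + 3500×840 + 3200×867 + 15050×74 + 5900×1080 + 1850×951 + 4100×60 + 4900×970 + 6650×1334 + 12250×244 + 2200×399
  = 34359250

34359000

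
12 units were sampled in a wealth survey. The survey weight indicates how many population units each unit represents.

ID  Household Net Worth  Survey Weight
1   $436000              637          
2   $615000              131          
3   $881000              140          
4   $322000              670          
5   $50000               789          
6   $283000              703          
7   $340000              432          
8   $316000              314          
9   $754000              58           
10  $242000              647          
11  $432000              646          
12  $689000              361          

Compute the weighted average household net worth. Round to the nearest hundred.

Weighted sum = 436000×637 + 615000×131 + 881000×140 + 322000×670 + 50000×789 + 283000×703 + 340000×432 + 316000×314 + 754000×58 + 242000×647 + 432000×646 + 689000×361
  = 1909987000
Sum of weights = 5528
Weighted mean = 1909987000 / 5528 = 345511.4

345500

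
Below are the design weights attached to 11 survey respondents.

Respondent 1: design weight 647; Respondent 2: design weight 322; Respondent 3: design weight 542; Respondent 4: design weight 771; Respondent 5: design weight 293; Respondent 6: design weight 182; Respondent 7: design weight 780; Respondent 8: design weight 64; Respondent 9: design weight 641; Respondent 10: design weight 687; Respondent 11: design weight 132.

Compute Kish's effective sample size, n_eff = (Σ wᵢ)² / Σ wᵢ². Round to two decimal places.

Σ wᵢ = 5061
Σ wᵢ² = 3042241
n_eff = 5061² / 3042241 = 25613721 / 3042241 = 8.4193596

8.42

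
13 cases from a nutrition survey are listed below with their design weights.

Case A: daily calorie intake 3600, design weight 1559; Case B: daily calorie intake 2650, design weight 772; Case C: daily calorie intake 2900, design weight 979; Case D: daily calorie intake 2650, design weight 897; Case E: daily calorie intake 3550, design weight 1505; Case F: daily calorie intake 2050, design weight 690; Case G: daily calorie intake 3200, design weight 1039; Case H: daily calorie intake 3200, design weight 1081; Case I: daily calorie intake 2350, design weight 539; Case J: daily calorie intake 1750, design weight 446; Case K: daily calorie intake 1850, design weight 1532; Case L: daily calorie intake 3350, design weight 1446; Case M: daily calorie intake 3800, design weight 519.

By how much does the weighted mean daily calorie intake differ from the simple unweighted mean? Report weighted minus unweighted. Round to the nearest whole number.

92

Unweighted sum = 36900
Unweighted mean = 36900 / 13 = 2838.4615
Weighted sum = 38113250
Sum of weights = 13004
Weighted mean = 38113250 / 13004 = 2930.8867
Difference (weighted minus unweighted) = 92.425112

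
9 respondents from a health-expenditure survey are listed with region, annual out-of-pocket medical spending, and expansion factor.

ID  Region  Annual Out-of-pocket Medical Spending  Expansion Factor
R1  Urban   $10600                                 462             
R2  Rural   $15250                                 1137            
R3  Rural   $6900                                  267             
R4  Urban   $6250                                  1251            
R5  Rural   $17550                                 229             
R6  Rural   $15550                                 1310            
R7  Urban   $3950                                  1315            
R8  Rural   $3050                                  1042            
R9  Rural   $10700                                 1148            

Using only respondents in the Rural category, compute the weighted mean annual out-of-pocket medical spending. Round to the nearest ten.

11500

Rural rows: R2, R3, R5, R6, R8, R9
Weighted sum = 15250×1137 + 6900×267 + 17550×229 + 15550×1310 + 3050×1042 + 10700×1148
  = 17339250 + 1842300 + 4018950 + 20370500 + 3178100 + 12283600 = 59032700
Sum of weights = 1137 + 267 + 229 + 1310 + 1042 + 1148 = 5133
Weighted mean = 59032700 / 5133 = 11500.623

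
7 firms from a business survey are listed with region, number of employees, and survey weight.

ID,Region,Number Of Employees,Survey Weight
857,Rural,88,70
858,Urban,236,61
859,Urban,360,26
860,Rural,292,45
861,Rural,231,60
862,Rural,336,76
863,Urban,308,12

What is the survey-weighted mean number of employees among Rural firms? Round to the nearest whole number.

234

Rural rows: 857, 860, 861, 862
Weighted sum = 58696
Sum of weights = 251
Weighted mean = 58696 / 251 = 233.84861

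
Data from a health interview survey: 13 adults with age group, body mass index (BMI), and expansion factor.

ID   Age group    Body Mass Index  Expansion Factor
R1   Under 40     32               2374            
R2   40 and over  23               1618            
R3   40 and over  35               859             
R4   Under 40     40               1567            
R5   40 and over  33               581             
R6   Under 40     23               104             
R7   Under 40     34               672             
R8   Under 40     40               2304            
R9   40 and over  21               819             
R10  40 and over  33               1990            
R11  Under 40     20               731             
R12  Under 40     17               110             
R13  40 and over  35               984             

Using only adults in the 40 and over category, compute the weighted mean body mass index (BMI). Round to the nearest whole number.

30

40 and over rows: R2, R3, R5, R9, R10, R13
Weighted sum = 203761
Sum of weights = 1618 + 859 + 581 + 819 + 1990 + 984 = 6851
Weighted mean = 203761 / 6851 = 29.74179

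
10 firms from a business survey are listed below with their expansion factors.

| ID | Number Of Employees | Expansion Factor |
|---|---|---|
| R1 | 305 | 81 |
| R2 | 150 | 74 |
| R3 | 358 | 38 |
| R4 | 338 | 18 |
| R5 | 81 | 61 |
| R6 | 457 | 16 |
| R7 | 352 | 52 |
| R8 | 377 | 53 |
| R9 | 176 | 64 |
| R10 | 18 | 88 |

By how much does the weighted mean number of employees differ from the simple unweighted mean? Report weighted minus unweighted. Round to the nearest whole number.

Unweighted sum = 305 + 150 + 358 + 338 + 81 + 457 + 352 + 377 + 176 + 18 = 2612
Unweighted mean = 2612 / 10 = 261.2
Weighted sum = 305×81 + 150×74 + 358×38 + 338×18 + 81×61 + 457×16 + 352×52 + 377×53 + 176×64 + 18×88
  = 118879
Sum of weights = 545
Weighted mean = 118879 / 545 = 218.12661
Difference (weighted minus unweighted) = -43.073394

-43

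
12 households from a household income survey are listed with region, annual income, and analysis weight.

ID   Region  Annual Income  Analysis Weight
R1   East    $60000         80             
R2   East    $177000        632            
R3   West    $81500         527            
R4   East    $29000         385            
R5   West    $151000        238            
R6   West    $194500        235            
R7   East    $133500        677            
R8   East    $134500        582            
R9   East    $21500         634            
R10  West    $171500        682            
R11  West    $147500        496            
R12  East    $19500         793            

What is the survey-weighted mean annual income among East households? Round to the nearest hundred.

East rows: R1, R2, R4, R7, R8, R9, R12
Weighted sum = 60000×80 + 177000×632 + 29000×385 + 133500×677 + 134500×582 + 21500×634 + 19500×793
  = 4800000 + 111864000 + 11165000 + 90379500 + 78279000 + 13631000 + 15463500 = 325582000
Sum of weights = 3783
Weighted mean = 325582000 / 3783 = 86064.499

86100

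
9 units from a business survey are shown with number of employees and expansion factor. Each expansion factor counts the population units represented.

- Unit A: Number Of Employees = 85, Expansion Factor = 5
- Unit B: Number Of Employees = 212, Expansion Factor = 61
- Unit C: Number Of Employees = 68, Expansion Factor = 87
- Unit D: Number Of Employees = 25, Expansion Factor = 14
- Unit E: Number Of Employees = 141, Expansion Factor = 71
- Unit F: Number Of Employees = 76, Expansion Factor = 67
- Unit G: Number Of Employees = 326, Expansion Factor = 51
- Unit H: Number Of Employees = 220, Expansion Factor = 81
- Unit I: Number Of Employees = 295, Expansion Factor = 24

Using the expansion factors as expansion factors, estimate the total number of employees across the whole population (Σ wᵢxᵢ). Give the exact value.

76252

Weighted total = 85×5 + 212×61 + 68×87 + 25×14 + 141×71 + 76×67 + 326×51 + 220×81 + 295×24
  = 425 + 12932 + 5916 + 350 + 10011 + 5092 + 16626 + 17820 + 7080 = 76252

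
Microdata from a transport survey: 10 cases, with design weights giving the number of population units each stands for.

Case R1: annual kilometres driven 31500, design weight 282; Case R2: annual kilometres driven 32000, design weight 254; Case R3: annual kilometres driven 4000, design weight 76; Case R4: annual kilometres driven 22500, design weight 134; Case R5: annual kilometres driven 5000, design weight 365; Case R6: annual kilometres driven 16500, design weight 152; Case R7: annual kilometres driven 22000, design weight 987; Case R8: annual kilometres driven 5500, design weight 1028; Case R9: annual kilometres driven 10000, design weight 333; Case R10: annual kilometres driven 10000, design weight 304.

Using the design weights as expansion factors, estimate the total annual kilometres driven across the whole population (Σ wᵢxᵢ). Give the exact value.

Weighted total = 58401000

58401000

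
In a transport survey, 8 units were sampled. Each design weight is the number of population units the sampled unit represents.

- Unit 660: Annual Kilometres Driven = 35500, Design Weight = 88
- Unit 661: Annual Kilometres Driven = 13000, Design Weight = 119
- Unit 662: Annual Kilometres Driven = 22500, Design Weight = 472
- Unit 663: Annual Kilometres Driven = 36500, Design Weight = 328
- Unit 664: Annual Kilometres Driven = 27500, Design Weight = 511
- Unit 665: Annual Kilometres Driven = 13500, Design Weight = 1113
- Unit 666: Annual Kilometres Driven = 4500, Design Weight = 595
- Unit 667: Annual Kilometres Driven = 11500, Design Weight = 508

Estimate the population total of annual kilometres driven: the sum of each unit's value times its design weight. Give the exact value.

64860500

Weighted total = 35500×88 + 13000×119 + 22500×472 + 36500×328 + 27500×511 + 13500×1113 + 4500×595 + 11500×508
  = 64860500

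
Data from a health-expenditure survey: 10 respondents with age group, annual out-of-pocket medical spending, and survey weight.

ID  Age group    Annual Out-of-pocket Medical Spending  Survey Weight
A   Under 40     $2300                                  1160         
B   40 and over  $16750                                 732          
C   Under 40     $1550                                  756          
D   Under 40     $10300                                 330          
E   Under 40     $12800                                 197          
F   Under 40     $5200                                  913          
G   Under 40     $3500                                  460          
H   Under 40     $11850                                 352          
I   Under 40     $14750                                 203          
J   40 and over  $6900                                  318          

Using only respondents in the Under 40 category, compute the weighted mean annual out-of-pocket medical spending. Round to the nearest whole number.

Under 40 rows: A, C, D, E, F, G, H, I
Weighted sum = 2300×1160 + 1550×756 + 10300×330 + 12800×197 + 5200×913 + 3500×460 + 11850×352 + 14750×203
  = 2668000 + 1171800 + 3399000 + 2521600 + 4747600 + 1610000 + 4171200 + 2994250 = 23283450
Sum of weights = 1160 + 756 + 330 + 197 + 913 + 460 + 352 + 203 = 4371
Weighted mean = 23283450 / 4371 = 5326.8016

5327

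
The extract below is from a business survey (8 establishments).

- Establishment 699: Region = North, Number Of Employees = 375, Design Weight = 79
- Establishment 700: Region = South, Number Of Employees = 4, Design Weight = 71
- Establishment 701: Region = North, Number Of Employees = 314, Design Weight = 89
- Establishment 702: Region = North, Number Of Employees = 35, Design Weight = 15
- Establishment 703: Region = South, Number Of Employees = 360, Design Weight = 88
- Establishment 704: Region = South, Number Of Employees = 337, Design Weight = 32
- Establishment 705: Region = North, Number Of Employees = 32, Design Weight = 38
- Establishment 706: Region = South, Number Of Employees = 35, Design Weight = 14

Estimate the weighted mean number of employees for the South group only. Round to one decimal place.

210.9

South rows: 700, 703, 704, 706
Weighted sum = 4×71 + 360×88 + 337×32 + 35×14
  = 284 + 31680 + 10784 + 490 = 43238
Sum of weights = 71 + 88 + 32 + 14 = 205
Weighted mean = 43238 / 205 = 210.91707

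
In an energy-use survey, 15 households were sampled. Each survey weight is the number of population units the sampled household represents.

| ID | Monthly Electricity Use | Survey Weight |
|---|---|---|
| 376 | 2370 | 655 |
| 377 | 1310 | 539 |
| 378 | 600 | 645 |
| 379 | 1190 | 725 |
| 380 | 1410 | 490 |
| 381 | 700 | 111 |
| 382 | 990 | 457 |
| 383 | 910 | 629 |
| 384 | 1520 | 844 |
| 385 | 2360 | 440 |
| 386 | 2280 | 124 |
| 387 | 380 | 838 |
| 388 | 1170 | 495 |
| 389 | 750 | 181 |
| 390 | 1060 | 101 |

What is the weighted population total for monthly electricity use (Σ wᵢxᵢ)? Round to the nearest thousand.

Weighted total = 9046010

9046000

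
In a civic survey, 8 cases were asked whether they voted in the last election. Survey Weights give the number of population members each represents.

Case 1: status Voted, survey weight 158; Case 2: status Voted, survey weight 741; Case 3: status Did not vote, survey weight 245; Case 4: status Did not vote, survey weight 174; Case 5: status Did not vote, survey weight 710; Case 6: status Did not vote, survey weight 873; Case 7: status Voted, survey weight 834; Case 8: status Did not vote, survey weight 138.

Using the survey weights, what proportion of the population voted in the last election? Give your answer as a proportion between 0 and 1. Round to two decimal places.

Sum of weights for 'Voted' = 158 + 741 + 834 = 1733
Total weight = 158 + 741 + 245 + 174 + 710 + 873 + 834 + 138 = 3873
Weighted proportion = 1733 / 3873 = 0.44745675

0.45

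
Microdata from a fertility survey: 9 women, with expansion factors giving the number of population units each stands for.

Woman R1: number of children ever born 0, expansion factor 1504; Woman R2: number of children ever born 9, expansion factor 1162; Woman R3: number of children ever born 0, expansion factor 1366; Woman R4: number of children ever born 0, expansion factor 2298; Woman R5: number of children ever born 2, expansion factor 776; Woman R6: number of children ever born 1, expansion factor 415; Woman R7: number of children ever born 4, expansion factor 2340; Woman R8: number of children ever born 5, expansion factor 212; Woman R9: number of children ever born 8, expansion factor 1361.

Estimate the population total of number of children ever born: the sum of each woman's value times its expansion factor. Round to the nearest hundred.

Weighted total = 0×1504 + 9×1162 + 0×1366 + 0×2298 + 2×776 + 1×415 + 4×2340 + 5×212 + 8×1361
  = 33733

33700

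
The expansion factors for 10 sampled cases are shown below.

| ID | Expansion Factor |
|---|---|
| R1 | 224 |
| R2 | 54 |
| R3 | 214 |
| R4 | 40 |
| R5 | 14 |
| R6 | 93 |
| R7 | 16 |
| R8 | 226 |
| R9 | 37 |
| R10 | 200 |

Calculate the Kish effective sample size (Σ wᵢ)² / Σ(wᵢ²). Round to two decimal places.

6.19

Σ wᵢ = 224 + 54 + 214 + 40 + 14 + 93 + 16 + 226 + 37 + 200 = 1118
Σ wᵢ² = 50176 + 2916 + 45796 + 1600 + 196 + 8649 + 256 + 51076 + 1369 + 40000 = 202034
n_eff = 1118² / 202034 = 1249924 / 202034 = 6.1867012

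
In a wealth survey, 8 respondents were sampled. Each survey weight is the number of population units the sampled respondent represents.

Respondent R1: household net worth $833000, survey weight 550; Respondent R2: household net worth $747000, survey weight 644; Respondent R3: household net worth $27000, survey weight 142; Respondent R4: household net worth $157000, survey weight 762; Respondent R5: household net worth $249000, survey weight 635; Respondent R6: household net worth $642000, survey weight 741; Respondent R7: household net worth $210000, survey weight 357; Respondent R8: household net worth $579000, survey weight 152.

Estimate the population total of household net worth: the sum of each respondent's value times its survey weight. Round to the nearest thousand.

Weighted total = 833000×550 + 747000×644 + 27000×142 + 157000×762 + 249000×635 + 642000×741 + 210000×357 + 579000×152
  = 1859501000

1859501000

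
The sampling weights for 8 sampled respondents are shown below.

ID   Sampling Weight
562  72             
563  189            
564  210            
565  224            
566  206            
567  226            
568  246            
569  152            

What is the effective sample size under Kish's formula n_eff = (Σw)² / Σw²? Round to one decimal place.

7.4

Σ wᵢ = 72 + 189 + 210 + 224 + 206 + 226 + 246 + 152 = 1525
Σ wᵢ² = 5184 + 35721 + 44100 + 50176 + 42436 + 51076 + 60516 + 23104 = 312313
n_eff = 1525² / 312313 = 2325625 / 312313 = 7.446456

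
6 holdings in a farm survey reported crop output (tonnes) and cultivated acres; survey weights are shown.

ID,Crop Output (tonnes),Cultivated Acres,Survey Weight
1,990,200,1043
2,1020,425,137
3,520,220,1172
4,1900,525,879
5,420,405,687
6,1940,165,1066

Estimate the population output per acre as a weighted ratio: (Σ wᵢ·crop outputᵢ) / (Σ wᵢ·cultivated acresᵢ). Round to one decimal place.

4.0

Σ wᵢ·y = 990×1043 + 1020×137 + 520×1172 + 1900×879 + 420×687 + 1940×1066
  = 1032570 + 139740 + 609440 + 1670100 + 288540 + 2068040 = 5808430
Σ wᵢ·x = 1440265
Ratio = 5808430 / 1440265 = 4.0328898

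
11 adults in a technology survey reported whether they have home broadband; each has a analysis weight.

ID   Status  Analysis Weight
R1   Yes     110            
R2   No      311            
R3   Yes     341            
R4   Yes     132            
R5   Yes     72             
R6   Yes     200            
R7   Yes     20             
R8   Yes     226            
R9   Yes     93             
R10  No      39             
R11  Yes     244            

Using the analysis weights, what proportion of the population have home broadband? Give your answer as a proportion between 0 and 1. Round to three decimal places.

0.804

Sum of weights for 'Yes' = 110 + 341 + 132 + 72 + 200 + 20 + 226 + 93 + 244 = 1438
Total weight = 110 + 311 + 341 + 132 + 72 + 200 + 20 + 226 + 93 + 39 + 244 = 1788
Weighted proportion = 1438 / 1788 = 0.80425056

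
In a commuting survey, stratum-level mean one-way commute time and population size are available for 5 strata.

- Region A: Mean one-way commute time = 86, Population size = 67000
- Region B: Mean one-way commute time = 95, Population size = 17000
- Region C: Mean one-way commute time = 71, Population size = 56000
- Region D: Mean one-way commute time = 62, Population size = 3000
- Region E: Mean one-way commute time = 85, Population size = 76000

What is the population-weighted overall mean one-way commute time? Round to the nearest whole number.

Σ Nₕ·x̄ₕ = 86×67000 + 95×17000 + 71×56000 + 62×3000 + 85×76000
  = 5762000 + 1615000 + 3976000 + 186000 + 6460000 = 17999000
Σ Nₕ = 67000 + 17000 + 56000 + 3000 + 76000 = 219000
Overall mean = 17999000 / 219000 = 82.187215

82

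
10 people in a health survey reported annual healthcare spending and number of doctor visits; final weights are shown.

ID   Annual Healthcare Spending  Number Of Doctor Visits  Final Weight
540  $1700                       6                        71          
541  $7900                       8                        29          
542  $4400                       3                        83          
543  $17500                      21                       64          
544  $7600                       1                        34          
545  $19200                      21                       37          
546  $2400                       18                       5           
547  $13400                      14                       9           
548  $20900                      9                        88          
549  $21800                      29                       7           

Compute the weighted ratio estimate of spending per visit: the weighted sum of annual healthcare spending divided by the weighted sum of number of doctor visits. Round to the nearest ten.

1150

Σ wᵢ·y = 4928200
Σ wᵢ·x = 6×71 + 8×29 + 3×83 + 21×64 + 1×34 + 21×37 + 18×5 + 14×9 + 9×88 + 29×7
  = 426 + 232 + 249 + 1344 + 34 + 777 + 90 + 126 + 792 + 203 = 4273
Ratio = 4928200 / 4273 = 1153.3349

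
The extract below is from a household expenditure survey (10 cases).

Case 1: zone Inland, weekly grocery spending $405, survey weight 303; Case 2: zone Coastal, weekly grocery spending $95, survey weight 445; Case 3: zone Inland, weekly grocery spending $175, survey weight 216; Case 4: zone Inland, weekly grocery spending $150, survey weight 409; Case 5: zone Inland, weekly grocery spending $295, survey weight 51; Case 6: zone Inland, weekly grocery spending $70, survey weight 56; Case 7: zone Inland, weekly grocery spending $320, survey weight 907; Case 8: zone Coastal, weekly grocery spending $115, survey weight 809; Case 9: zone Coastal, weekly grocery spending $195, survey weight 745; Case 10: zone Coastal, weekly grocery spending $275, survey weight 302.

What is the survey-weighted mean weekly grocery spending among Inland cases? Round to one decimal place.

Inland rows: 1, 3, 4, 5, 6, 7
Weighted sum = 405×303 + 175×216 + 150×409 + 295×51 + 70×56 + 320×907
  = 122715 + 37800 + 61350 + 15045 + 3920 + 290240 = 531070
Sum of weights = 303 + 216 + 409 + 51 + 56 + 907 = 1942
Weighted mean = 531070 / 1942 = 273.4655

273.5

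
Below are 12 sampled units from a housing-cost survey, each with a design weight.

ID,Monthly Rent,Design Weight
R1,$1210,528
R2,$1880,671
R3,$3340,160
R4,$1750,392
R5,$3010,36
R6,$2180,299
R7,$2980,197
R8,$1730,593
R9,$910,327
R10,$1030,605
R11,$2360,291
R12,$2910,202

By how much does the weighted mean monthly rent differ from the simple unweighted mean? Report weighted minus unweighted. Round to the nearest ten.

-320

Unweighted sum = 1210 + 1880 + 3340 + 1750 + 3010 + 2180 + 2980 + 1730 + 910 + 1030 + 2360 + 2910 = 25290
Unweighted mean = 25290 / 12 = 2107.5
Weighted sum = 7689190
Sum of weights = 528 + 671 + 160 + 392 + 36 + 299 + 197 + 593 + 327 + 605 + 291 + 202 = 4301
Weighted mean = 7689190 / 4301 = 1787.768
Difference (weighted minus unweighted) = -319.73204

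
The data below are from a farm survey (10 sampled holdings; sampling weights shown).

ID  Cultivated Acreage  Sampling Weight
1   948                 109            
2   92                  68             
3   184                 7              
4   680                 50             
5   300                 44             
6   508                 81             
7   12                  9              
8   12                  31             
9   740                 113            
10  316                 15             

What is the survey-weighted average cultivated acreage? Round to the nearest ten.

550

Weighted sum = 288064
Sum of weights = 527
Weighted mean = 288064 / 527 = 546.61101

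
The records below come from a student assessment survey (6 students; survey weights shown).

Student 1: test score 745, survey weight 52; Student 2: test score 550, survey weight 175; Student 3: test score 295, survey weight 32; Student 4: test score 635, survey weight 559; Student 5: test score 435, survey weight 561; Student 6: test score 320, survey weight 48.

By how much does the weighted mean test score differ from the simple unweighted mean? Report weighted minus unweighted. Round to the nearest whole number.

Unweighted sum = 745 + 550 + 295 + 635 + 435 + 320 = 2980
Unweighted mean = 2980 / 6 = 496.66667
Weighted sum = 745×52 + 550×175 + 295×32 + 635×559 + 435×561 + 320×48
  = 758790
Sum of weights = 52 + 175 + 32 + 559 + 561 + 48 = 1427
Weighted mean = 758790 / 1427 = 531.73791
Difference (weighted minus unweighted) = 35.071245

35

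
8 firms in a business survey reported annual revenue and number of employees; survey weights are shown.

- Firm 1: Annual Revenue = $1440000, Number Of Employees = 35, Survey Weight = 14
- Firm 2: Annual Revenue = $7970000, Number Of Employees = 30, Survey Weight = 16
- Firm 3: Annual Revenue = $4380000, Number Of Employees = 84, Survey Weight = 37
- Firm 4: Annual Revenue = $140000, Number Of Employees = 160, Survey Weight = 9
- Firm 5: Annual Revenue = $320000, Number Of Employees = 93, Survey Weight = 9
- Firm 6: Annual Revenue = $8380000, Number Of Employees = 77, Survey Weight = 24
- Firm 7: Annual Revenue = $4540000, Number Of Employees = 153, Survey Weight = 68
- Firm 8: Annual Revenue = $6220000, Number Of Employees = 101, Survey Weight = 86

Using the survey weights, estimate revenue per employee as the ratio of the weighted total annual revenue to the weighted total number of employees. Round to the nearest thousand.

Σ wᵢ·y = 1440000×14 + 7970000×16 + 4380000×37 + 140000×9 + 320000×9 + 8380000×24 + 4540000×68 + 6220000×86
  = 20160000 + 127520000 + 162060000 + 1260000 + 2880000 + 201120000 + 308720000 + 534920000 = 1358640000
Σ wᵢ·x = 27293
Ratio = 1358640000 / 27293 = 49779.797

50000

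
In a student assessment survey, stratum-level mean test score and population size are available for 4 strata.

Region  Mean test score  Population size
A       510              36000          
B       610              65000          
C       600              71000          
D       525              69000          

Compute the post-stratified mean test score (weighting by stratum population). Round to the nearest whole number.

Σ Nₕ·x̄ₕ = 510×36000 + 610×65000 + 600×71000 + 525×69000
  = 136835000
Σ Nₕ = 36000 + 65000 + 71000 + 69000 = 241000
Overall mean = 136835000 / 241000 = 567.78008

568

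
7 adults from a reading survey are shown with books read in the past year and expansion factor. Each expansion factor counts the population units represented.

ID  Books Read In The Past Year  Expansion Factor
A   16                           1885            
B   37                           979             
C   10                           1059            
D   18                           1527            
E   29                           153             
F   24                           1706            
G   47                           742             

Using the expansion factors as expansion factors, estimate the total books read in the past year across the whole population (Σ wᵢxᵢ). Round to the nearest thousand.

185000

Weighted total = 16×1885 + 37×979 + 10×1059 + 18×1527 + 29×153 + 24×1706 + 47×742
  = 30160 + 36223 + 10590 + 27486 + 4437 + 40944 + 34874 = 184714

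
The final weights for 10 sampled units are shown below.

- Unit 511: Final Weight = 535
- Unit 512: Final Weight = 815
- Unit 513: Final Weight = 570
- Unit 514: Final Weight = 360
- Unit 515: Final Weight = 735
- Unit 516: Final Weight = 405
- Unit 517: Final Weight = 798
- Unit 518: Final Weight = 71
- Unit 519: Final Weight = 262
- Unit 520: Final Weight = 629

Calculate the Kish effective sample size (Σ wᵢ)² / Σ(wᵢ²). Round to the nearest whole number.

8

Σ wᵢ = 535 + 815 + 570 + 360 + 735 + 405 + 798 + 71 + 262 + 629 = 5180
Σ wᵢ² = 286225 + 664225 + 324900 + 129600 + 540225 + 164025 + 636804 + 5041 + 68644 + 395641 = 3215330
n_eff = 5180² / 3215330 = 26832400 / 3215330 = 8.3451465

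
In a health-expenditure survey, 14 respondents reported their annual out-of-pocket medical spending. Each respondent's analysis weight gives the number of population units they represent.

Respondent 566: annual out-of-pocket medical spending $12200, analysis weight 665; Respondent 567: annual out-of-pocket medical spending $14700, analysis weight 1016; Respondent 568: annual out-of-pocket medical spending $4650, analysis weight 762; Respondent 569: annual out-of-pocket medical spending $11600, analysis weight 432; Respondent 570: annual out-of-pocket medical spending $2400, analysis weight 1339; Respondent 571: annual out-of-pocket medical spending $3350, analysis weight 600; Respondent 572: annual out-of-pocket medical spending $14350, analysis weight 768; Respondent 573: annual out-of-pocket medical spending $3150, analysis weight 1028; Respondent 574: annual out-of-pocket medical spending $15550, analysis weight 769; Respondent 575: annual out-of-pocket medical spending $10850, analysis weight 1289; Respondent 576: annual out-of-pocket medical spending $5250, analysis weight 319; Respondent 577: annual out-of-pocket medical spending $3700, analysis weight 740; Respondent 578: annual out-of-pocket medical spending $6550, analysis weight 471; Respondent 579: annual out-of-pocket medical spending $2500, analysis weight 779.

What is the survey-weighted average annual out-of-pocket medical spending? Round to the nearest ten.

7880

Weighted sum = 86474200
Sum of weights = 10977
Weighted mean = 86474200 / 10977 = 7877.7626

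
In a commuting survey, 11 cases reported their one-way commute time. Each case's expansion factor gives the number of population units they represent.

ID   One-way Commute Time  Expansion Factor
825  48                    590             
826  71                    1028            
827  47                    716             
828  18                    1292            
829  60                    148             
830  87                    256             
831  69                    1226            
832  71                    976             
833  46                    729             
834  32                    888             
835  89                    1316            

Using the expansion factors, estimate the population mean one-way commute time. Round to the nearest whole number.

57

Weighted sum = 48×590 + 71×1028 + 47×716 + 18×1292 + 60×148 + 87×256 + 69×1226 + 71×976 + 46×729 + 32×888 + 89×1316
  = 28320 + 72988 + 33652 + 23256 + 8880 + 22272 + 84594 + 69296 + 33534 + 28416 + 117124 = 522332
Sum of weights = 590 + 1028 + 716 + 1292 + 148 + 256 + 1226 + 976 + 729 + 888 + 1316 = 9165
Weighted mean = 522332 / 9165 = 56.992035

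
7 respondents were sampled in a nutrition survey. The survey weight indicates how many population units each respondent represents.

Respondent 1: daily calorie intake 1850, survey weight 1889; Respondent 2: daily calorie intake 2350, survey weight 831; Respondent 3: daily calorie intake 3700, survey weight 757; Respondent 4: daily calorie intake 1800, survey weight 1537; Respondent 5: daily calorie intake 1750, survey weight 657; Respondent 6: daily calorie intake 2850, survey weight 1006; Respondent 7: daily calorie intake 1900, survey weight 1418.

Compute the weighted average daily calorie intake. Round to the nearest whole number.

2190

Weighted sum = 1850×1889 + 2350×831 + 3700×757 + 1800×1537 + 1750×657 + 2850×1006 + 1900×1418
  = 3494650 + 1952850 + 2800900 + 2766600 + 1149750 + 2867100 + 2694200 = 17726050
Sum of weights = 1889 + 831 + 757 + 1537 + 657 + 1006 + 1418 = 8095
Weighted mean = 17726050 / 8095 = 2189.7529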